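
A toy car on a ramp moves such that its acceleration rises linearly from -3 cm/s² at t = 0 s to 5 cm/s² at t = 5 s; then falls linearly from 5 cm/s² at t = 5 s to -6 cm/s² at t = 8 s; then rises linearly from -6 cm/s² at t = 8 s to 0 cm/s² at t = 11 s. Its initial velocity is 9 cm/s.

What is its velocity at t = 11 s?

Δv equals the area under the a-t graph; then v = v₀ + Δv.
0–5 s: ½(-3 + 5)(5) = 5 cm/s
5–8 s: ½(5 + -6)(3) = -1.5 cm/s
8–11 s: ½(-6 + 0)(3) = -9 cm/s
Δv = -5.5 cm/s, so v(11) = 9 + (-5.5) = 3.5 cm/s.

3.5 cm/s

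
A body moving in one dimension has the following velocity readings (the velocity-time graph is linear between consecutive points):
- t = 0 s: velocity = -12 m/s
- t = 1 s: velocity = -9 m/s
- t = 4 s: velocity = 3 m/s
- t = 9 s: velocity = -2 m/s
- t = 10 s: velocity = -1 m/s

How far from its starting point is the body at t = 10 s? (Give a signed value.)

-18.5 m

Displacement is the signed area under the v-t curve.
0–1 s: ½(-12 + -9)(1) = -10.5 m
1–4 s: ½(-9 + 3)(3) = -9 m
4–9 s: ½(3 + -2)(5) = 2.5 m
9–10 s: ½(-2 + -1)(1) = -1.5 m
Net displacement = -18.5 m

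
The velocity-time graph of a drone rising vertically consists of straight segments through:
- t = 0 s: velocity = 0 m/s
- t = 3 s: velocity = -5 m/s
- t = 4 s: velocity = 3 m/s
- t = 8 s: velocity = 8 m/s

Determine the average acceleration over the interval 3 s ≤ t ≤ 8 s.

Average acceleration = Δv/Δt = (8 − -5)/(8 − 3) = 2.6 m/s².

2.6 m/s²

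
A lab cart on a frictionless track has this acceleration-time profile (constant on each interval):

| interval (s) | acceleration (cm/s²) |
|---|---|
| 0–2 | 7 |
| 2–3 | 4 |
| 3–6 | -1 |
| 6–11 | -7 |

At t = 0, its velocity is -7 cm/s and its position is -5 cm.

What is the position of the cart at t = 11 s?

-15 cm

On each constant-a segment, Δv = aΔt and Δx = v₀Δt + ½aΔt²; chain segment to segment.
0–2 s: v starts -7 cm/s; Δx = -7·2 + ½·7·2² = 0 cm; v ends 7 cm/s.
2–3 s: v starts 7 cm/s; Δx = 7·1 + ½·4·1² = 9 cm; v ends 11 cm/s.
3–6 s: v starts 11 cm/s; Δx = 11·3 + ½·-1·3² = 28.5 cm; v ends 8 cm/s.
6–11 s: v starts 8 cm/s; Δx = 8·5 + ½·-7·5² = -47.5 cm; v ends -27 cm/s.
x(11) = -5 + Σ Δx = -15 cm.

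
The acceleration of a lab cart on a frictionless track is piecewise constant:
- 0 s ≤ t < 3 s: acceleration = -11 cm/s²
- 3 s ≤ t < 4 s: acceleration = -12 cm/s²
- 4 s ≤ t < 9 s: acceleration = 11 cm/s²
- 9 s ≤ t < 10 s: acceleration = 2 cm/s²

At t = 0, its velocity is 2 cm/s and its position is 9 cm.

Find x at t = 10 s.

-136 cm

On each constant-a segment, Δv = aΔt and Δx = v₀Δt + ½aΔt²; chain segment to segment.
0–3 s: v starts 2 cm/s; Δx = 2·3 + ½·-11·3² = -43.5 cm; v ends -31 cm/s.
3–4 s: v starts -31 cm/s; Δx = -31·1 + ½·-12·1² = -37 cm; v ends -43 cm/s.
4–9 s: v starts -43 cm/s; Δx = -43·5 + ½·11·5² = -77.5 cm; v ends 12 cm/s.
9–10 s: v starts 12 cm/s; Δx = 12·1 + ½·2·1² = 13 cm; v ends 14 cm/s.
x(10) = 9 + Σ Δx = -136 cm.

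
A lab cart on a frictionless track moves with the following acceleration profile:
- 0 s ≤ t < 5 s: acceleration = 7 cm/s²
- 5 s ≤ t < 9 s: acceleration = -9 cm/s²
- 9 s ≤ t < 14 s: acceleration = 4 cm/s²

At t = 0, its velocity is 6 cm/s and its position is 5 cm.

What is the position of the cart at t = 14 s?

289.5 cm

On each constant-a segment, Δv = aΔt and Δx = v₀Δt + ½aΔt²; chain segment to segment.
0–5 s: v starts 6 cm/s; Δx = 6·5 + ½·7·5² = 117.5 cm; v ends 41 cm/s.
5–9 s: v starts 41 cm/s; Δx = 41·4 + ½·-9·4² = 92 cm; v ends 5 cm/s.
9–14 s: v starts 5 cm/s; Δx = 5·5 + ½·4·5² = 75 cm; v ends 25 cm/s.
x(14) = 5 + Σ Δx = 289.5 cm.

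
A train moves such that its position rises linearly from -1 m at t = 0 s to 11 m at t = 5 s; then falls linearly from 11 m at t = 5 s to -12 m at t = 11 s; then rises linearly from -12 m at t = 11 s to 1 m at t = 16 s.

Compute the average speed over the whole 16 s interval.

Average speed = (total path length)/(elapsed time); on a piecewise-linear x-t graph the path length is Σ|Δx|.
0–5 s: |Δx| = |11 − -1| = 12 m
5–11 s: |Δx| = |-12 − 11| = 23 m
11–16 s: |Δx| = |1 − -12| = 13 m
Total path = 48 m; average speed = 48/16 = 3 m/s.

3 m/s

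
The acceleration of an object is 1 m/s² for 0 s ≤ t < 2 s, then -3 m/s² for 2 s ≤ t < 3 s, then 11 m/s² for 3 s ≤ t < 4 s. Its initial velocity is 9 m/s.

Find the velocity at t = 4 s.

19 m/s

Δv equals the area under the a-t graph; then v = v₀ + Δv.
0–2 s: 1 × 2 = 2 m/s
2–3 s: -3 × 1 = -3 m/s
3–4 s: 11 × 1 = 11 m/s
Δv = 10 m/s, so v(4) = 9 + (10) = 19 m/s.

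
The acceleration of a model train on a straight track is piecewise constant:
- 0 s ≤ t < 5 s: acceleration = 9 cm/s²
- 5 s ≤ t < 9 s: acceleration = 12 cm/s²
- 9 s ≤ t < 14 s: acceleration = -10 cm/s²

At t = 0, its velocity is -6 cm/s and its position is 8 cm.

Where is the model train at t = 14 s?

652.5 cm

On each constant-a segment, Δv = aΔt and Δx = v₀Δt + ½aΔt²; chain segment to segment.
0–5 s: v starts -6 cm/s; Δx = -6·5 + ½·9·5² = 82.5 cm; v ends 39 cm/s.
5–9 s: v starts 39 cm/s; Δx = 39·4 + ½·12·4² = 252 cm; v ends 87 cm/s.
9–14 s: v starts 87 cm/s; Δx = 87·5 + ½·-10·5² = 310 cm; v ends 37 cm/s.
x(14) = 8 + Σ Δx = 652.5 cm.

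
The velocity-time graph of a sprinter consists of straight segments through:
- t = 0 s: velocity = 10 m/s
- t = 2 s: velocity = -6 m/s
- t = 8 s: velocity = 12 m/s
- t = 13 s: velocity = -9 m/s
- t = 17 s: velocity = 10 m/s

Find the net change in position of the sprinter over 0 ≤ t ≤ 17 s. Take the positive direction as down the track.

Displacement is the signed area under the v-t curve.
0–2 s: ½(10 + -6)(2) = 4 m
2–8 s: ½(-6 + 12)(6) = 18 m
8–13 s: ½(12 + -9)(5) = 7.5 m
13–17 s: ½(-9 + 10)(4) = 2 m
Net displacement = 31.5 m

31.5 m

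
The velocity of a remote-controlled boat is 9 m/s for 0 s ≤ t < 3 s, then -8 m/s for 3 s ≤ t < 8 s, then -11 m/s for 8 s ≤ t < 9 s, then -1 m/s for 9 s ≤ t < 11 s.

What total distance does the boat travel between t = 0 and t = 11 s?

Total distance travelled is ∫|v| dt — sum the magnitudes of each area piece.
0–3 s: |9| × 3 = 27 m
3–8 s: |-8| × 5 = 40 m
8–9 s: |-11| × 1 = 11 m
9–11 s: |-1| × 2 = 2 m
Total distance = 80 m

80 m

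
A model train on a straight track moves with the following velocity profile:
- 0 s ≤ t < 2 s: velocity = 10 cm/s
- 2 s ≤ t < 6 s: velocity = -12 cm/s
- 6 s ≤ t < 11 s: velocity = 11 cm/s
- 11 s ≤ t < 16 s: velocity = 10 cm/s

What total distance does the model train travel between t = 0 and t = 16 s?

173 cm

Total distance travelled is ∫|v| dt — sum the magnitudes of each area piece.
0–2 s: |10| × 2 = 20 cm
2–6 s: |-12| × 4 = 48 cm
6–11 s: |11| × 5 = 55 cm
11–16 s: |10| × 5 = 50 cm
Total distance = 173 cm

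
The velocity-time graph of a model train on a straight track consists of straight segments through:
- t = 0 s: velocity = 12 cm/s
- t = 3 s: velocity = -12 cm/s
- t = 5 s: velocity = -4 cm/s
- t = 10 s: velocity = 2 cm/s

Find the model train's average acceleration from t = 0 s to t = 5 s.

Average acceleration = Δv/Δt = (-4 − 12)/(5 − 0) = -3.2 cm/s².

-3.2 cm/s²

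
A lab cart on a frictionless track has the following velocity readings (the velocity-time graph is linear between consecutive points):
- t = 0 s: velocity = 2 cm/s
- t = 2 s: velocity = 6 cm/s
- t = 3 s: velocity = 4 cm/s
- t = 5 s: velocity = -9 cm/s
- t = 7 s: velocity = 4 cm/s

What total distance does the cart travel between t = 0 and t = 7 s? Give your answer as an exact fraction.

Total distance travelled is ∫|v| dt — sum the magnitudes of each area piece.
0–2 s: |½(2 + 6)(2)| = 8 cm
2–3 s: |½(6 + 4)(1)| = 5 cm
3–5 s: v = 0 at t = 47/13 s; triangle areas 16/13 + 81/13 = 97/13 cm
5–7 s: v = 0 at t = 83/13 s; triangle areas 81/13 + 16/13 = 97/13 cm
Total distance = 363/13 cm

363/13 cm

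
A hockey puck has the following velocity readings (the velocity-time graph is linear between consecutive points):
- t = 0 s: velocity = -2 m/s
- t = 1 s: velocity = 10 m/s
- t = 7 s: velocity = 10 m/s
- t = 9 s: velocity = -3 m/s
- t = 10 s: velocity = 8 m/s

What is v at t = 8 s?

On 7–9 s the graph is linear from 10 to -3 m/s: v(8) = 10 + (-3 − 10)·(8 − 7)/(9 − 7) = 3.5 m/s.

3.5 m/s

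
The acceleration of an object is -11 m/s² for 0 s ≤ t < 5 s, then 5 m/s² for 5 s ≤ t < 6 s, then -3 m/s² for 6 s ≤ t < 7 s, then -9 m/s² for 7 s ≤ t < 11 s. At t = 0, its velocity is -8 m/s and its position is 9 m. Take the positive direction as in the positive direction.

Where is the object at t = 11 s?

-604.5 m

On each constant-a segment, Δv = aΔt and Δx = v₀Δt + ½aΔt²; chain segment to segment.
0–5 s: v starts -8 m/s; Δx = -8·5 + ½·-11·5² = -177.5 m; v ends -63 m/s.
5–6 s: v starts -63 m/s; Δx = -63·1 + ½·5·1² = -60.5 m; v ends -58 m/s.
6–7 s: v starts -58 m/s; Δx = -58·1 + ½·-3·1² = -59.5 m; v ends -61 m/s.
7–11 s: v starts -61 m/s; Δx = -61·4 + ½·-9·4² = -316 m; v ends -97 m/s.
x(11) = 9 + Σ Δx = -604.5 m.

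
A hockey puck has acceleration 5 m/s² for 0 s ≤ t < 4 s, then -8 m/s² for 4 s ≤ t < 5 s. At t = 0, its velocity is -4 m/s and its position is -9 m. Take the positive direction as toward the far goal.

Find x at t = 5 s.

27 m

On each constant-a segment, Δv = aΔt and Δx = v₀Δt + ½aΔt²; chain segment to segment.
0–4 s: v starts -4 m/s; Δx = -4·4 + ½·5·4² = 24 m; v ends 16 m/s.
4–5 s: v starts 16 m/s; Δx = 16·1 + ½·-8·1² = 12 m; v ends 8 m/s.
x(5) = -9 + Σ Δx = 27 m.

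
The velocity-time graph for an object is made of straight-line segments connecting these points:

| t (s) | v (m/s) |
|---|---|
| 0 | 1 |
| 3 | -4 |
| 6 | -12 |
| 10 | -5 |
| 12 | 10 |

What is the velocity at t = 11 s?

On 10–12 s the graph is linear from -5 to 10 m/s: v(11) = -5 + (10 − -5)·(11 − 10)/(12 − 10) = 2.5 m/s.

2.5 m/s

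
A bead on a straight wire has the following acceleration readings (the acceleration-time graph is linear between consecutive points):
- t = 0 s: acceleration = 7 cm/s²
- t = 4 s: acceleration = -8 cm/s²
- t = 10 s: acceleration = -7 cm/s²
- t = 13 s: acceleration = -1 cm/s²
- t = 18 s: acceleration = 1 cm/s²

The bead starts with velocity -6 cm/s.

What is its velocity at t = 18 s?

Δv equals the area under the a-t graph; then v = v₀ + Δv.
0–4 s: ½(7 + -8)(4) = -2 cm/s
4–10 s: ½(-8 + -7)(6) = -45 cm/s
10–13 s: ½(-7 + -1)(3) = -12 cm/s
13–18 s: ½(-1 + 1)(5) = 0 cm/s
Δv = -59 cm/s, so v(18) = -6 + (-59) = -65 cm/s.

-65 cm/s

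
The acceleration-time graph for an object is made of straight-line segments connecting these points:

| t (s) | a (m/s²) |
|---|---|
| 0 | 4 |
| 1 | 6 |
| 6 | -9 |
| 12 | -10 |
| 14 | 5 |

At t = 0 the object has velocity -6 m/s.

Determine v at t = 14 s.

Δv equals the area under the a-t graph; then v = v₀ + Δv.
0–1 s: ½(4 + 6)(1) = 5 m/s
1–6 s: ½(6 + -9)(5) = -7.5 m/s
6–12 s: ½(-9 + -10)(6) = -57 m/s
12–14 s: ½(-10 + 5)(2) = -5 m/s
Δv = -64.5 m/s, so v(14) = -6 + (-64.5) = -70.5 m/s.

-70.5 m/s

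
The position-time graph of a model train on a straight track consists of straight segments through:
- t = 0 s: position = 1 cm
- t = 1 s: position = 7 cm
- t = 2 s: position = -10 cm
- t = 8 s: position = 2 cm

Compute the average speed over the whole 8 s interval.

Average speed = (total path length)/(elapsed time); on a piecewise-linear x-t graph the path length is Σ|Δx|.
0–1 s: |Δx| = |7 − 1| = 6 cm
1–2 s: |Δx| = |-10 − 7| = 17 cm
2–8 s: |Δx| = |2 − -10| = 12 cm
Total path = 35 cm; average speed = 35/8 = 4.375 cm/s.

4.375 cm/s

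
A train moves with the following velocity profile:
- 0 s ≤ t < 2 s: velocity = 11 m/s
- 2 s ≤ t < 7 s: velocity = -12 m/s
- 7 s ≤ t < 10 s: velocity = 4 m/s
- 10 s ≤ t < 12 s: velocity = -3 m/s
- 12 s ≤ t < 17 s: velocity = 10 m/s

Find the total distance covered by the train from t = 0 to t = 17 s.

Total distance travelled is ∫|v| dt — sum the magnitudes of each area piece.
0–2 s: |11| × 2 = 22 m
2–7 s: |-12| × 5 = 60 m
7–10 s: |4| × 3 = 12 m
10–12 s: |-3| × 2 = 6 m
12–17 s: |10| × 5 = 50 m
Total distance = 150 m

150 m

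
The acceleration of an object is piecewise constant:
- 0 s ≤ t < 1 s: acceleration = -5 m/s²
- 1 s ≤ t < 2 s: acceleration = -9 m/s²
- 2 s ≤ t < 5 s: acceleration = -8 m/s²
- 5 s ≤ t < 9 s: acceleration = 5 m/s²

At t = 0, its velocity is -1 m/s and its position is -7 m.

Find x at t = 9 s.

-218 m

On each constant-a segment, Δv = aΔt and Δx = v₀Δt + ½aΔt²; chain segment to segment.
0–1 s: v starts -1 m/s; Δx = -1·1 + ½·-5·1² = -3.5 m; v ends -6 m/s.
1–2 s: v starts -6 m/s; Δx = -6·1 + ½·-9·1² = -10.5 m; v ends -15 m/s.
2–5 s: v starts -15 m/s; Δx = -15·3 + ½·-8·3² = -81 m; v ends -39 m/s.
5–9 s: v starts -39 m/s; Δx = -39·4 + ½·5·4² = -116 m; v ends -19 m/s.
x(9) = -7 + Σ Δx = -218 m.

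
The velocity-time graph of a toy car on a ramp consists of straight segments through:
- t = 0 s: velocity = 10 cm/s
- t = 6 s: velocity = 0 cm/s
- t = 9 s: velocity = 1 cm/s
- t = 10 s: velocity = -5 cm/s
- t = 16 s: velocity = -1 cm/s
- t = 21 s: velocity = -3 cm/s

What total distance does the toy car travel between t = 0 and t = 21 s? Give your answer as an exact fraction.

185/3 cm

Distance (not displacement) is the total path length: add the absolute areas under v-t.
0–6 s: |½(10 + 0)(6)| = 30 cm
6–9 s: |½(0 + 1)(3)| = 1.5 cm
9–10 s: v = 0 at t = 55/6 s; triangle areas 1/12 + 25/12 = 13/6 cm
10–16 s: |½(-5 + -1)(6)| = 18 cm
16–21 s: |½(-1 + -3)(5)| = 10 cm
Total distance = 185/3 cm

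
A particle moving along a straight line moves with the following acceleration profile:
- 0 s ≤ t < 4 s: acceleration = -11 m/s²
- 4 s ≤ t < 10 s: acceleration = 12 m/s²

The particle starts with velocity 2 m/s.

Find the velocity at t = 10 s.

Δv equals the area under the a-t graph; then v = v₀ + Δv.
0–4 s: -11 × 4 = -44 m/s
4–10 s: 12 × 6 = 72 m/s
Δv = 28 m/s, so v(10) = 2 + (28) = 30 m/s.

30 m/s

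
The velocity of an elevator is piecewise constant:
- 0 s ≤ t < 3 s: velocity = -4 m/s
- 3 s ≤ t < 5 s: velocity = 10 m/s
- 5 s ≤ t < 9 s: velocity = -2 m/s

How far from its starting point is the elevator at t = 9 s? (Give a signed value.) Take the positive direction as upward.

0 m

Net displacement equals the area under the velocity-time graph (areas below the axis count negative).
0–3 s: -4 × 3 = -12 m
3–5 s: 10 × 2 = 20 m
5–9 s: -2 × 4 = -8 m
Net displacement = 0 m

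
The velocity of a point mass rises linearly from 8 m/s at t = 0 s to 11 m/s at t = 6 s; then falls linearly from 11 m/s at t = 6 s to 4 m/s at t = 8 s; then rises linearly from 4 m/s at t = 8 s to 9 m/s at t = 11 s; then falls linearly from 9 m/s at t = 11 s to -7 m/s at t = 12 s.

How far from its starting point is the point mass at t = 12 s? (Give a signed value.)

92.5 m

Displacement is the signed area under the v-t curve.
0–6 s: ½(8 + 11)(6) = 57 m
6–8 s: ½(11 + 4)(2) = 15 m
8–11 s: ½(4 + 9)(3) = 19.5 m
11–12 s: ½(9 + -7)(1) = 1 m
Net displacement = 92.5 m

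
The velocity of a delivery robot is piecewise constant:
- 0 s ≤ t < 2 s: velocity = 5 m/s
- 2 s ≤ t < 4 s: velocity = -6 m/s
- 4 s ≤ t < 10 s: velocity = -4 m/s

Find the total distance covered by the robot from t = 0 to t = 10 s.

46 m

Total distance travelled is ∫|v| dt — sum the magnitudes of each area piece.
0–2 s: |5| × 2 = 10 m
2–4 s: |-6| × 2 = 12 m
4–10 s: |-4| × 6 = 24 m
Total distance = 46 m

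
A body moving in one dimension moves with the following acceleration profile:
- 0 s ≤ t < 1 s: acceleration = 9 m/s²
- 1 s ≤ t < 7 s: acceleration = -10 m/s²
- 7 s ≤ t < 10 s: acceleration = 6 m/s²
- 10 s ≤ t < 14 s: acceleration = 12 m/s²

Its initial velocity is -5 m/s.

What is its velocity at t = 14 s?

10 m/s

Δv equals the area under the a-t graph; then v = v₀ + Δv.
0–1 s: 9 × 1 = 9 m/s
1–7 s: -10 × 6 = -60 m/s
7–10 s: 6 × 3 = 18 m/s
10–14 s: 12 × 4 = 48 m/s
Δv = 15 m/s, so v(14) = -5 + (15) = 10 m/s.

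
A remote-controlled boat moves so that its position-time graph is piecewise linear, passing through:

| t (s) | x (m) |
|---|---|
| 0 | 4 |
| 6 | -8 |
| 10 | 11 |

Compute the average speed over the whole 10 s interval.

3.1 m/s

Average speed = (total path length)/(elapsed time); on a piecewise-linear x-t graph the path length is Σ|Δx|.
0–6 s: |Δx| = |-8 − 4| = 12 m
6–10 s: |Δx| = |11 − -8| = 19 m
Total path = 31 m; average speed = 31/10 = 3.1 m/s.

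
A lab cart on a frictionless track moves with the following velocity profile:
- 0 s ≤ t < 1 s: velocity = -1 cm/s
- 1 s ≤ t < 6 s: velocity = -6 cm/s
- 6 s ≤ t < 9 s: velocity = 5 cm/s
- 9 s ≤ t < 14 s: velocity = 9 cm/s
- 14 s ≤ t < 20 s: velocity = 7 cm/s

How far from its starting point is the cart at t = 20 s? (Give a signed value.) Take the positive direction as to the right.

71 cm

Net displacement equals the area under the velocity-time graph (areas below the axis count negative).
0–1 s: -1 × 1 = -1 cm
1–6 s: -6 × 5 = -30 cm
6–9 s: 5 × 3 = 15 cm
9–14 s: 9 × 5 = 45 cm
14–20 s: 7 × 6 = 42 cm
Net displacement = 71 cm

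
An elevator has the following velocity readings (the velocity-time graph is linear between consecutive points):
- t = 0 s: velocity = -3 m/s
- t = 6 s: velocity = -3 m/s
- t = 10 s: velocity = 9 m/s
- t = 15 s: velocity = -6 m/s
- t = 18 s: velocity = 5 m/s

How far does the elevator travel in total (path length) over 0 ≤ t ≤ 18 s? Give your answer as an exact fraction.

Total distance travelled is ∫|v| dt — sum the magnitudes of each area piece.
0–6 s: |-3| × 6 = 18 m
6–10 s: v = 0 at t = 7 s; triangle areas 1.5 + 13.5 = 15 m
10–15 s: v = 0 at t = 13 s; triangle areas 13.5 + 6 = 19.5 m
15–18 s: v = 0 at t = 183/11 s; triangle areas 54/11 + 75/22 = 183/22 m
Total distance = 669/11 m

669/11 m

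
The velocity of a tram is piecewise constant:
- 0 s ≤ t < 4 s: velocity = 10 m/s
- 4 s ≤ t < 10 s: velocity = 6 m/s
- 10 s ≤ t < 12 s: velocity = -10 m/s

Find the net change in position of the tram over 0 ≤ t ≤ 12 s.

56 m

Net displacement equals the area under the velocity-time graph (areas below the axis count negative).
0–4 s: 10 × 4 = 40 m
4–10 s: 6 × 6 = 36 m
10–12 s: -10 × 2 = -20 m
Net displacement = 56 m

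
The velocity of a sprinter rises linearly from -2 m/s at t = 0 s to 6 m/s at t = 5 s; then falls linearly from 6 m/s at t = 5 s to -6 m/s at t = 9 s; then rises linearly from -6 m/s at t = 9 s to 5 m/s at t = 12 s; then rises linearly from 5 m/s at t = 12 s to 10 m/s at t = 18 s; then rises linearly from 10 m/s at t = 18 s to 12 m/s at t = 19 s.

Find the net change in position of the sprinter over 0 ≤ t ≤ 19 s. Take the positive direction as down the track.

Displacement is the signed area under the v-t curve.
0–5 s: ½(-2 + 6)(5) = 10 m
5–9 s: ½(6 + -6)(4) = 0 m
9–12 s: ½(-6 + 5)(3) = -1.5 m
12–18 s: ½(5 + 10)(6) = 45 m
18–19 s: ½(10 + 12)(1) = 11 m
Net displacement = 64.5 m

64.5 m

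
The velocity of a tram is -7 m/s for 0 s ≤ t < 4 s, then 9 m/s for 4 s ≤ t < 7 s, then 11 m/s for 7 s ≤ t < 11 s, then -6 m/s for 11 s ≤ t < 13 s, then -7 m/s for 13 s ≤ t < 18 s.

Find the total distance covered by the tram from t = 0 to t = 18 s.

146 m

Distance (not displacement) is the total path length: add the absolute areas under v-t.
0–4 s: |-7| × 4 = 28 m
4–7 s: |9| × 3 = 27 m
7–11 s: |11| × 4 = 44 m
11–13 s: |-6| × 2 = 12 m
13–18 s: |-7| × 5 = 35 m
Total distance = 146 m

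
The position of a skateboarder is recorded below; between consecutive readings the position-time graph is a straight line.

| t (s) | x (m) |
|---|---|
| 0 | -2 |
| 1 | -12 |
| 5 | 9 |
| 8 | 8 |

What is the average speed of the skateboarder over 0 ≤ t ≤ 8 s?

4 m/s

Average speed = (total path length)/(elapsed time); on a piecewise-linear x-t graph the path length is Σ|Δx|.
0–1 s: |Δx| = |-12 − -2| = 10 m
1–5 s: |Δx| = |9 − -12| = 21 m
5–8 s: |Δx| = |8 − 9| = 1 m
Total path = 32 m; average speed = 32/8 = 4 m/s.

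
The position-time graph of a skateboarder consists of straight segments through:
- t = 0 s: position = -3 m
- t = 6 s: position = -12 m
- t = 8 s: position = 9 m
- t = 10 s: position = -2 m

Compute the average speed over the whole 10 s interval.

4.1 m/s

Average speed = (total path length)/(elapsed time); on a piecewise-linear x-t graph the path length is Σ|Δx|.
0–6 s: |Δx| = |-12 − -3| = 9 m
6–8 s: |Δx| = |9 − -12| = 21 m
8–10 s: |Δx| = |-2 − 9| = 11 m
Total path = 41 m; average speed = 41/10 = 4.1 m/s.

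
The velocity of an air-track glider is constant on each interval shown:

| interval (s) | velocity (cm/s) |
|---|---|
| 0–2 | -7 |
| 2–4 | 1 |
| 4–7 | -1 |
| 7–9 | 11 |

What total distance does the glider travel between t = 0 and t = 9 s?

41 cm

Distance (not displacement) is the total path length: add the absolute areas under v-t.
0–2 s: |-7| × 2 = 14 cm
2–4 s: |1| × 2 = 2 cm
4–7 s: |-1| × 3 = 3 cm
7–9 s: |11| × 2 = 22 cm
Total distance = 41 cm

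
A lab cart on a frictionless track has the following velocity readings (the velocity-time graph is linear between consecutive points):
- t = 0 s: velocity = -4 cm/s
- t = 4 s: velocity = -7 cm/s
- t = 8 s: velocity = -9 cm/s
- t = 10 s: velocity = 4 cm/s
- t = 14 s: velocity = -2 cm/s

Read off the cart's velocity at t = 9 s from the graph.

-2.5 cm/s

On 8–10 s the graph is linear from -9 to 4 cm/s: v(9) = -9 + (4 − -9)·(9 − 8)/(10 − 8) = -2.5 cm/s.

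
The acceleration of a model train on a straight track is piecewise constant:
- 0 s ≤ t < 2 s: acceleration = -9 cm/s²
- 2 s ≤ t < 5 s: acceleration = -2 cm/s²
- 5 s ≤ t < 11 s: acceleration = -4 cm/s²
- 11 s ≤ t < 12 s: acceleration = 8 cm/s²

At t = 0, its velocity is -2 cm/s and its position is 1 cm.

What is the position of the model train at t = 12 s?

On each constant-a segment, Δv = aΔt and Δx = v₀Δt + ½aΔt²; chain segment to segment.
0–2 s: v starts -2 cm/s; Δx = -2·2 + ½·-9·2² = -22 cm; v ends -20 cm/s.
2–5 s: v starts -20 cm/s; Δx = -20·3 + ½·-2·3² = -69 cm; v ends -26 cm/s.
5–11 s: v starts -26 cm/s; Δx = -26·6 + ½·-4·6² = -228 cm; v ends -50 cm/s.
11–12 s: v starts -50 cm/s; Δx = -50·1 + ½·8·1² = -46 cm; v ends -42 cm/s.
x(12) = 1 + Σ Δx = -364 cm.

-364 cm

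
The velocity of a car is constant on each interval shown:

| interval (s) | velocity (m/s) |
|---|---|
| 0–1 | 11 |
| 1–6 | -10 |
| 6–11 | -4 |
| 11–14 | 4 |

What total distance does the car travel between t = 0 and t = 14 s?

Distance (not displacement) is the total path length: add the absolute areas under v-t.
0–1 s: |11| × 1 = 11 m
1–6 s: |-10| × 5 = 50 m
6–11 s: |-4| × 5 = 20 m
11–14 s: |4| × 3 = 12 m
Total distance = 93 m

93 m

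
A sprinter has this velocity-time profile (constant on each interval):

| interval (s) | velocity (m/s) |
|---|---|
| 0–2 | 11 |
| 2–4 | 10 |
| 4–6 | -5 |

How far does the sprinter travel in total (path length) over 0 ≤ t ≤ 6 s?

Distance (not displacement) is the total path length: add the absolute areas under v-t.
0–2 s: |11| × 2 = 22 m
2–4 s: |10| × 2 = 20 m
4–6 s: |-5| × 2 = 10 m
Total distance = 52 m

52 m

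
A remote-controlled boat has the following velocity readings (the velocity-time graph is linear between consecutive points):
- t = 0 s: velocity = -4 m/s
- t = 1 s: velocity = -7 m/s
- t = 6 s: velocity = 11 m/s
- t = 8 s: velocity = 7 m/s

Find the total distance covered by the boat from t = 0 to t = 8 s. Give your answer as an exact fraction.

Distance (not displacement) is the total path length: add the absolute areas under v-t.
0–1 s: |½(-4 + -7)(1)| = 5.5 m
1–6 s: v = 0 at t = 53/18 s; triangle areas 245/36 + 605/36 = 425/18 m
6–8 s: |½(11 + 7)(2)| = 18 m
Total distance = 424/9 m

424/9 m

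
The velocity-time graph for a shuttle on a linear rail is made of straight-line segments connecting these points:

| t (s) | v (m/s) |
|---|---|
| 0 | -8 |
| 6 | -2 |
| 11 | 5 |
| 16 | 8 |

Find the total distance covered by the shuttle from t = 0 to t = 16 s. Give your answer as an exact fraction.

Distance (not displacement) is the total path length: add the absolute areas under v-t.
0–6 s: |½(-8 + -2)(6)| = 30 m
6–11 s: v = 0 at t = 52/7 s; triangle areas 10/7 + 125/14 = 145/14 m
11–16 s: |½(5 + 8)(5)| = 32.5 m
Total distance = 510/7 m

510/7 m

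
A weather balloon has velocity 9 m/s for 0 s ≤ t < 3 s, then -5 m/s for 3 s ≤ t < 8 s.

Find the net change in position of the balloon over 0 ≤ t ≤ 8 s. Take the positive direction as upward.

2 m

Displacement is the signed area under the v-t curve.
0–3 s: 9 × 3 = 27 m
3–8 s: -5 × 5 = -25 m
Net displacement = 2 m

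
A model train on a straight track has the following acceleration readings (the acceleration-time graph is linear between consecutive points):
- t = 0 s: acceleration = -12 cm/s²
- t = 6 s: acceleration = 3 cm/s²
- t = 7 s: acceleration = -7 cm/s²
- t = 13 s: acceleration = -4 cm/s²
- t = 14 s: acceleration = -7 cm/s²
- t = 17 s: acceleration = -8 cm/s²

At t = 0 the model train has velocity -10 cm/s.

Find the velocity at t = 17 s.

Δv equals the area under the a-t graph; then v = v₀ + Δv.
0–6 s: ½(-12 + 3)(6) = -27 cm/s
6–7 s: ½(3 + -7)(1) = -2 cm/s
7–13 s: ½(-7 + -4)(6) = -33 cm/s
13–14 s: ½(-4 + -7)(1) = -5.5 cm/s
14–17 s: ½(-7 + -8)(3) = -22.5 cm/s
Δv = -90 cm/s, so v(17) = -10 + (-90) = -100 cm/s.

-100 cm/s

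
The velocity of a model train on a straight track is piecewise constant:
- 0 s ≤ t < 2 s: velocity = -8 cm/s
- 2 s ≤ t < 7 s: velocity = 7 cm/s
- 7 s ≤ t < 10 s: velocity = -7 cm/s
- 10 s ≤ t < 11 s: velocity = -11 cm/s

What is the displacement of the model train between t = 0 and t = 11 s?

Net displacement equals the area under the velocity-time graph (areas below the axis count negative).
0–2 s: -8 × 2 = -16 cm
2–7 s: 7 × 5 = 35 cm
7–10 s: -7 × 3 = -21 cm
10–11 s: -11 × 1 = -11 cm
Net displacement = -13 cm

-13 cm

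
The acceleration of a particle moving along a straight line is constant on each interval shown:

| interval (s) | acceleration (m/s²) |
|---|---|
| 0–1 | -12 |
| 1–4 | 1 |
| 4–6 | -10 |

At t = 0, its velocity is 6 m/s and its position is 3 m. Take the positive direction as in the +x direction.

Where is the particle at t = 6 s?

-36.5 m

On each constant-a segment, Δv = aΔt and Δx = v₀Δt + ½aΔt²; chain segment to segment.
0–1 s: v starts 6 m/s; Δx = 6·1 + ½·-12·1² = 0 m; v ends -6 m/s.
1–4 s: v starts -6 m/s; Δx = -6·3 + ½·1·3² = -13.5 m; v ends -3 m/s.
4–6 s: v starts -3 m/s; Δx = -3·2 + ½·-10·2² = -26 m; v ends -23 m/s.
x(6) = 3 + Σ Δx = -36.5 m.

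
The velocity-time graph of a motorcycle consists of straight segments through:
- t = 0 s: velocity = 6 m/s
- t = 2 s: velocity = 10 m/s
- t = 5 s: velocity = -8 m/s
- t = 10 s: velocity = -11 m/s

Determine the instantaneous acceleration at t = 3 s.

Acceleration is the slope of the v-t graph on 2–5 s: (-8 − 10)/(5 − 2) = -6 m/s².

-6 m/s²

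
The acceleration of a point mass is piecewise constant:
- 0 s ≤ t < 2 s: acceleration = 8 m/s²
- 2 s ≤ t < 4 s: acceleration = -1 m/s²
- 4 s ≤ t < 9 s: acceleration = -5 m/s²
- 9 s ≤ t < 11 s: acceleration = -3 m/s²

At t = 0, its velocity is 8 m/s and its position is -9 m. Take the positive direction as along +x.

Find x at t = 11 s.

104.5 m

On each constant-a segment, Δv = aΔt and Δx = v₀Δt + ½aΔt²; chain segment to segment.
0–2 s: v starts 8 m/s; Δx = 8·2 + ½·8·2² = 32 m; v ends 24 m/s.
2–4 s: v starts 24 m/s; Δx = 24·2 + ½·-1·2² = 46 m; v ends 22 m/s.
4–9 s: v starts 22 m/s; Δx = 22·5 + ½·-5·5² = 47.5 m; v ends -3 m/s.
9–11 s: v starts -3 m/s; Δx = -3·2 + ½·-3·2² = -12 m; v ends -9 m/s.
x(11) = -9 + Σ Δx = 104.5 m.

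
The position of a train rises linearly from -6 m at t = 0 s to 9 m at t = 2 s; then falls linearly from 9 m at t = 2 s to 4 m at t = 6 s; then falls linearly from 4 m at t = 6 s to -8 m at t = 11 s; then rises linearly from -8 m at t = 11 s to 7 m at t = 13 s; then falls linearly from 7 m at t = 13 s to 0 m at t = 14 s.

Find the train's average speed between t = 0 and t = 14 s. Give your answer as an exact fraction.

27/7 m/s

Average speed = (total path length)/(elapsed time); on a piecewise-linear x-t graph the path length is Σ|Δx|.
0–2 s: |Δx| = |9 − -6| = 15 m
2–6 s: |Δx| = |4 − 9| = 5 m
6–11 s: |Δx| = |-8 − 4| = 12 m
11–13 s: |Δx| = |7 − -8| = 15 m
13–14 s: |Δx| = |0 − 7| = 7 m
Total path = 54 m; average speed = 54/14 = 27/7 m/s.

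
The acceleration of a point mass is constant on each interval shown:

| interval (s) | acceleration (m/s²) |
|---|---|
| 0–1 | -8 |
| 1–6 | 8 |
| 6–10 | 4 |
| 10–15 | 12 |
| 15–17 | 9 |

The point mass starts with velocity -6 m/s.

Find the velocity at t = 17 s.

120 m/s

Δv equals the area under the a-t graph; then v = v₀ + Δv.
0–1 s: -8 × 1 = -8 m/s
1–6 s: 8 × 5 = 40 m/s
6–10 s: 4 × 4 = 16 m/s
10–15 s: 12 × 5 = 60 m/s
15–17 s: 9 × 2 = 18 m/s
Δv = 126 m/s, so v(17) = -6 + (126) = 120 m/s.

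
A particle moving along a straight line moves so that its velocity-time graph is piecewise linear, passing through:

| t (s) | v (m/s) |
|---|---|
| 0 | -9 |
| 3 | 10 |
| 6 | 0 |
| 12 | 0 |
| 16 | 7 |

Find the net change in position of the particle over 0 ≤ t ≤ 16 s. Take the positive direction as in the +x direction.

Displacement is the signed area under the v-t curve.
0–3 s: ½(-9 + 10)(3) = 1.5 m
3–6 s: ½(10 + 0)(3) = 15 m
6–12 s: 0 × 6 = 0 m
12–16 s: ½(0 + 7)(4) = 14 m
Net displacement = 30.5 m

30.5 m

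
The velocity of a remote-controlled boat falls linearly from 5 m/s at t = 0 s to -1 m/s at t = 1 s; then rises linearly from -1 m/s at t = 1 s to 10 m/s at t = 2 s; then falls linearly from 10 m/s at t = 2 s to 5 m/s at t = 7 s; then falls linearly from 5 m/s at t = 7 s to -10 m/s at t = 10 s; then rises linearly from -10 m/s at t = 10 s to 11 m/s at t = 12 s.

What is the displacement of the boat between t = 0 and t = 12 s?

37.5 m

Displacement is the signed area under the v-t curve.
0–1 s: ½(5 + -1)(1) = 2 m
1–2 s: ½(-1 + 10)(1) = 4.5 m
2–7 s: ½(10 + 5)(5) = 37.5 m
7–10 s: ½(5 + -10)(3) = -7.5 m
10–12 s: ½(-10 + 11)(2) = 1 m
Net displacement = 37.5 m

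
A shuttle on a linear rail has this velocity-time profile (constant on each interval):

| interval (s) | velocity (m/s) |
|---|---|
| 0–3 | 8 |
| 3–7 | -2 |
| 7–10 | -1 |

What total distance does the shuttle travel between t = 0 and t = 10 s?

35 m

Total distance travelled is ∫|v| dt — sum the magnitudes of each area piece.
0–3 s: |8| × 3 = 24 m
3–7 s: |-2| × 4 = 8 m
7–10 s: |-1| × 3 = 3 m
Total distance = 35 m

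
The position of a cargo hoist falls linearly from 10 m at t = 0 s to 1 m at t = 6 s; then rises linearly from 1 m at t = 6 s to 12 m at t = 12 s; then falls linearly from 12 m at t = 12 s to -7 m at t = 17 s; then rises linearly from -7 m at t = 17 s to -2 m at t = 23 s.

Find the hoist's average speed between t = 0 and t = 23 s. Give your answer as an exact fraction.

Average speed = (total path length)/(elapsed time); on a piecewise-linear x-t graph the path length is Σ|Δx|.
0–6 s: |Δx| = |1 − 10| = 9 m
6–12 s: |Δx| = |12 − 1| = 11 m
12–17 s: |Δx| = |-7 − 12| = 19 m
17–23 s: |Δx| = |-2 − -7| = 5 m
Total path = 44 m; average speed = 44/23 = 44/23 m/s.

44/23 m/s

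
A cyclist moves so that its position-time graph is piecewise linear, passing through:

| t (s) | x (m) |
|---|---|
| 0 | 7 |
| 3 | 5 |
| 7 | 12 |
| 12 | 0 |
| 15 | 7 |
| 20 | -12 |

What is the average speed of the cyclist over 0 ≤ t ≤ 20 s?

2.35 m/s

Average speed = (total path length)/(elapsed time); on a piecewise-linear x-t graph the path length is Σ|Δx|.
0–3 s: |Δx| = |5 − 7| = 2 m
3–7 s: |Δx| = |12 − 5| = 7 m
7–12 s: |Δx| = |0 − 12| = 12 m
12–15 s: |Δx| = |7 − 0| = 7 m
15–20 s: |Δx| = |-12 − 7| = 19 m
Total path = 47 m; average speed = 47/20 = 2.35 m/s.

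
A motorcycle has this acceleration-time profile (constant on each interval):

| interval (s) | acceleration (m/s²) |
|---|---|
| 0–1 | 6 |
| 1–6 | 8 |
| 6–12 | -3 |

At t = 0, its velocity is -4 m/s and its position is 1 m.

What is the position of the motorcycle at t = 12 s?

On each constant-a segment, Δv = aΔt and Δx = v₀Δt + ½aΔt²; chain segment to segment.
0–1 s: v starts -4 m/s; Δx = -4·1 + ½·6·1² = -1 m; v ends 2 m/s.
1–6 s: v starts 2 m/s; Δx = 2·5 + ½·8·5² = 110 m; v ends 42 m/s.
6–12 s: v starts 42 m/s; Δx = 42·6 + ½·-3·6² = 198 m; v ends 24 m/s.
x(12) = 1 + Σ Δx = 308 m.

308 m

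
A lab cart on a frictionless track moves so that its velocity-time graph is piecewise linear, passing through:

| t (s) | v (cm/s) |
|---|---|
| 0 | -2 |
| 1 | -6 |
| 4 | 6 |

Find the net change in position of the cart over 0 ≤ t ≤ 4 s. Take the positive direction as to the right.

-4 cm

Displacement is the signed area under the v-t curve.
0–1 s: ½(-2 + -6)(1) = -4 cm
1–4 s: ½(-6 + 6)(3) = 0 cm
Net displacement = -4 cm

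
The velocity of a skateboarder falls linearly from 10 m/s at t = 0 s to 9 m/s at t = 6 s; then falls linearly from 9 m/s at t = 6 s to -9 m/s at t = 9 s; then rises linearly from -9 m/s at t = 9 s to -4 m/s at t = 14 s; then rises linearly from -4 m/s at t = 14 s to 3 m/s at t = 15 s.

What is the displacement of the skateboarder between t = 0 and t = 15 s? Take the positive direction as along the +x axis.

24 m

Net displacement equals the area under the velocity-time graph (areas below the axis count negative).
0–6 s: ½(10 + 9)(6) = 57 m
6–9 s: ½(9 + -9)(3) = 0 m
9–14 s: ½(-9 + -4)(5) = -32.5 m
14–15 s: ½(-4 + 3)(1) = -0.5 m
Net displacement = 24 m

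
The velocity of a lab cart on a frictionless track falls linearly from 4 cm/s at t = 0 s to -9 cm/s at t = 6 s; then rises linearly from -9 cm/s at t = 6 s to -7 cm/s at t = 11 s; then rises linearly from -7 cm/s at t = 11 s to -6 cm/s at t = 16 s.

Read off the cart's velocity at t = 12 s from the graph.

On 11–16 s the graph is linear from -7 to -6 cm/s: v(12) = -7 + (-6 − -7)·(12 − 11)/(16 − 11) = -6.8 cm/s.

-6.8 cm/s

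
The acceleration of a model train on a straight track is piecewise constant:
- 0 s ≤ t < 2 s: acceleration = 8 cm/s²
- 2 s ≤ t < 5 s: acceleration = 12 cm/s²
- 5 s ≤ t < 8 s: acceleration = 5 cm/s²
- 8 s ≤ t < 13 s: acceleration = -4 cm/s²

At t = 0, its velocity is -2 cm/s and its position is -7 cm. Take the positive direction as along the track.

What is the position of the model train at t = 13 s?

On each constant-a segment, Δv = aΔt and Δx = v₀Δt + ½aΔt²; chain segment to segment.
0–2 s: v starts -2 cm/s; Δx = -2·2 + ½·8·2² = 12 cm; v ends 14 cm/s.
2–5 s: v starts 14 cm/s; Δx = 14·3 + ½·12·3² = 96 cm; v ends 50 cm/s.
5–8 s: v starts 50 cm/s; Δx = 50·3 + ½·5·3² = 172.5 cm; v ends 65 cm/s.
8–13 s: v starts 65 cm/s; Δx = 65·5 + ½·-4·5² = 275 cm; v ends 45 cm/s.
x(13) = -7 + Σ Δx = 548.5 cm.

548.5 cm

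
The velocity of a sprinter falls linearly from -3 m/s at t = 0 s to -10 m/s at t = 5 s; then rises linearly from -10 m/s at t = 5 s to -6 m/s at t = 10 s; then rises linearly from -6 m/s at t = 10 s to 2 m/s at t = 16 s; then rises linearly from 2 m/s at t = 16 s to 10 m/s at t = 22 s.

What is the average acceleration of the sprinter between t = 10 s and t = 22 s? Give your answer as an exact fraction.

4/3 m/s²

Average acceleration = Δv/Δt = (10 − -6)/(22 − 10) = 4/3 m/s².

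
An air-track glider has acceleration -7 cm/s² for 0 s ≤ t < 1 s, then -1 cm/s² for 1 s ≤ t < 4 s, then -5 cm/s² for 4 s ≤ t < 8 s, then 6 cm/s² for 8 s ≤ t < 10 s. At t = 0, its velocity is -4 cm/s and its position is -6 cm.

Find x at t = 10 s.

On each constant-a segment, Δv = aΔt and Δx = v₀Δt + ½aΔt²; chain segment to segment.
0–1 s: v starts -4 cm/s; Δx = -4·1 + ½·-7·1² = -7.5 cm; v ends -11 cm/s.
1–4 s: v starts -11 cm/s; Δx = -11·3 + ½·-1·3² = -37.5 cm; v ends -14 cm/s.
4–8 s: v starts -14 cm/s; Δx = -14·4 + ½·-5·4² = -96 cm; v ends -34 cm/s.
8–10 s: v starts -34 cm/s; Δx = -34·2 + ½·6·2² = -56 cm; v ends -22 cm/s.
x(10) = -6 + Σ Δx = -203 cm.

-203 cm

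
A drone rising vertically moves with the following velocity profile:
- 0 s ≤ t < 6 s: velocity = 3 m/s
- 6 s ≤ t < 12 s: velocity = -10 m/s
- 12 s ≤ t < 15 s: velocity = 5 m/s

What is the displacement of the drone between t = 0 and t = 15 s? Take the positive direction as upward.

-27 m

Net displacement equals the area under the velocity-time graph (areas below the axis count negative).
0–6 s: 3 × 6 = 18 m
6–12 s: -10 × 6 = -60 m
12–15 s: 5 × 3 = 15 m
Net displacement = -27 m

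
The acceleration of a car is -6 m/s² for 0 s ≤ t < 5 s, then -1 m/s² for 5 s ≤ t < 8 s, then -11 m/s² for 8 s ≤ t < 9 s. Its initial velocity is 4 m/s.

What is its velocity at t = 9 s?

Δv equals the area under the a-t graph; then v = v₀ + Δv.
0–5 s: -6 × 5 = -30 m/s
5–8 s: -1 × 3 = -3 m/s
8–9 s: -11 × 1 = -11 m/s
Δv = -44 m/s, so v(9) = 4 + (-44) = -40 m/s.

-40 m/s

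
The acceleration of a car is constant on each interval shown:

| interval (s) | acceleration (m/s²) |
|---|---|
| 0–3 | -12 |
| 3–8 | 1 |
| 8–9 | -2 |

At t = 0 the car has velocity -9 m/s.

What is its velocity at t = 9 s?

Δv equals the area under the a-t graph; then v = v₀ + Δv.
0–3 s: -12 × 3 = -36 m/s
3–8 s: 1 × 5 = 5 m/s
8–9 s: -2 × 1 = -2 m/s
Δv = -33 m/s, so v(9) = -9 + (-33) = -42 m/s.

-42 m/s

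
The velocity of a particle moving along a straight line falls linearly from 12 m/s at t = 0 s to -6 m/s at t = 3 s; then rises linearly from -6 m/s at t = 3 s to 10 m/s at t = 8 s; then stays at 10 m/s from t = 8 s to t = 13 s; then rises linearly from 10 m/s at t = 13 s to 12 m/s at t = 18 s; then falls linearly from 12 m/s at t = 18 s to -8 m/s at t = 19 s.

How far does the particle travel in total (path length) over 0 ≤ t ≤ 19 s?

146.45 m

Distance (not displacement) is the total path length: add the absolute areas under v-t.
0–3 s: v = 0 at t = 2 s; triangle areas 12 + 3 = 15 m
3–8 s: v = 0 at t = 4.875 s; triangle areas 5.625 + 15.625 = 21.25 m
8–13 s: |10| × 5 = 50 m
13–18 s: |½(10 + 12)(5)| = 55 m
18–19 s: v = 0 at t = 18.6 s; triangle areas 3.6 + 1.6 = 5.2 m
Total distance = 146.45 m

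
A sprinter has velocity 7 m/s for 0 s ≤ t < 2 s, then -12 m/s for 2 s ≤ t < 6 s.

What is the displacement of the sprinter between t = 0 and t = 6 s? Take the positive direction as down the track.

-34 m

Net displacement equals the area under the velocity-time graph (areas below the axis count negative).
0–2 s: 7 × 2 = 14 m
2–6 s: -12 × 4 = -48 m
Net displacement = -34 m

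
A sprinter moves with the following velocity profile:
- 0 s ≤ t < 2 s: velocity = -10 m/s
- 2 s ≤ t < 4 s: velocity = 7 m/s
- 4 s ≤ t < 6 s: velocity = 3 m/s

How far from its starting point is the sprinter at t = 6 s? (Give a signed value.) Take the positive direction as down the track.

0 m

Net displacement equals the area under the velocity-time graph (areas below the axis count negative).
0–2 s: -10 × 2 = -20 m
2–4 s: 7 × 2 = 14 m
4–6 s: 3 × 2 = 6 m
Net displacement = 0 m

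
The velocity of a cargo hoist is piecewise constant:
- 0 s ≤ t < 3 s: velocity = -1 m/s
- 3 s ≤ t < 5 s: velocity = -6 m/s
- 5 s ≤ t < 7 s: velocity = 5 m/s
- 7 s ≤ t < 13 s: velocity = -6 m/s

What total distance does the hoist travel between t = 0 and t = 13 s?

61 m

Distance (not displacement) is the total path length: add the absolute areas under v-t.
0–3 s: |-1| × 3 = 3 m
3–5 s: |-6| × 2 = 12 m
5–7 s: |5| × 2 = 10 m
7–13 s: |-6| × 6 = 36 m
Total distance = 61 m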